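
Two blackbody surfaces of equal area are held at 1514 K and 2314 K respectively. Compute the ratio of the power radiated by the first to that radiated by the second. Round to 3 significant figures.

P₁/P₂ ≈ 0.183

With equal areas, P₁/P₂ = (T₁/T₂)⁴ = (1514/2314)⁴ = 0.183.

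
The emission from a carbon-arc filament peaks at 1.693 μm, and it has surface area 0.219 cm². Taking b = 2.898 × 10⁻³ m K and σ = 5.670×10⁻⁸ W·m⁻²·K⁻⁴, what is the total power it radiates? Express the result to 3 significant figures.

Wien's law: T = b/λ_max = 2.898×10⁻³/1.693×10⁻⁶ = 1711.75 K.
Area A = 0.219 cm² = 2.19×10⁻⁵ m².
Then P = σAT⁴ = 5.670×10⁻⁸×2.19×10⁻⁵×(1711.75)⁴ = 10.7 W.

P ≈ 10.7 W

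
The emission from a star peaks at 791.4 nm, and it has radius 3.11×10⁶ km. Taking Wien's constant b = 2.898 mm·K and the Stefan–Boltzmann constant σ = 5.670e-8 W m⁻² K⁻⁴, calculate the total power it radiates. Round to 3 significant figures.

P ≈ 1.24×10²⁷ W

Wien's law: T = b/λ_max = 2.898×10⁻³/7.914×10⁻⁷ = 3661.87 K.
Surface area A = 4πR² = 4π(3.11×10⁹ m)² = 1.21543×10²⁰ m².
Then P = σAT⁴ = 5.670×10⁻⁸×1.21543×10²⁰×(3661.87)⁴ = 1.24×10²⁷ W.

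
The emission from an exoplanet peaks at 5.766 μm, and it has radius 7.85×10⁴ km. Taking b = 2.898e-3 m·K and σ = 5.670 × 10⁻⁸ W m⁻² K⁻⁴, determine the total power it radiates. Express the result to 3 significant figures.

P ≈ 2.80×10²⁰ W

Wien's law: T = b/λ_max = 2.898×10⁻³/5.766×10⁻⁶ = 502.601 K.
Surface area A = 4πR² = 4π(7.85×10⁷ m)² = 7.74371×10¹⁶ m².
Then P = σAT⁴ = 5.670×10⁻⁸×7.74371×10¹⁶×(502.601)⁴ = 2.80×10²⁰ W.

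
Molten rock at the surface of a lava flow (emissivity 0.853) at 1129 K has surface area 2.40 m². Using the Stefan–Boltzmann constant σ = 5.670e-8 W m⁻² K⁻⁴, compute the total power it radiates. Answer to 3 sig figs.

P ≈ 1.89×10⁵ W

Area A = 2.40 m².
P = εσAT⁴ = 0.853 × 5.670×10⁻⁸ × 2.40 × (1129)⁴ = 1.89×10⁵ W.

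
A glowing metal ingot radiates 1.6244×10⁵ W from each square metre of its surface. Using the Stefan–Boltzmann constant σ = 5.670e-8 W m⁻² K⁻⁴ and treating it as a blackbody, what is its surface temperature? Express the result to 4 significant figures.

T ≈ 1301 K

I = σT⁴, so T = (I/σ)^(1/4) = (1.6244×10⁵/(5.670×10⁻⁸))^(1/4) = 1301 K.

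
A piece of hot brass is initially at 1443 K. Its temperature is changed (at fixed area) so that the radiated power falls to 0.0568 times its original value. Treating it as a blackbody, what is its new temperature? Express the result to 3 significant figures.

P ∝ T⁴, so T₂/T₁ = (P₂/P₁)^(1/4) = (0.0568)^(1/4) = 0.488188.
T₂ = 1443 × 0.488188 = 704 K.

T₂ ≈ 704 K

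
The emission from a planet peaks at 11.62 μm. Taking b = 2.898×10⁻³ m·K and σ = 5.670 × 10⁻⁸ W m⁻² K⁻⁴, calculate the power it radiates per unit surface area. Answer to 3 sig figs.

I ≈ 219 W/m²

Wien's law: T = b/λ_max = 2.898×10⁻³/1.162×10⁻⁵ = 249.398 K.
Then I = σT⁴ = 5.670×10⁻⁸×(249.398)⁴ = 219 W/m².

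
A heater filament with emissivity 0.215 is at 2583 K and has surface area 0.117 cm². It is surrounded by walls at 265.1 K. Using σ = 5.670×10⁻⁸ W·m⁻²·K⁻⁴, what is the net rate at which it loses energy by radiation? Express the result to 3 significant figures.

Area A = 0.117 cm² = 1.17×10⁻⁵ m².
Net radiated power P_net = εσA(T⁴ − T₀⁴) = 0.215×5.670×10⁻⁸×1.17×10⁻⁵×(2583⁴ − 265.1⁴).
T⁴ − T₀⁴ = 4.45141×10¹³ − 4.93900×10⁹ = 4.45092×10¹³ K⁴, so P_net = 6.35 W.

Net loss ≈ 6.35 W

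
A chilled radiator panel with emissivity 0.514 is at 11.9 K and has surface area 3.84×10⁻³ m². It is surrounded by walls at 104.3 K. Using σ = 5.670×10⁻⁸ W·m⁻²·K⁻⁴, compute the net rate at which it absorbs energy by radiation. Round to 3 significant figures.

Net gain ≈ 0.0132 W

Area A = 3.84×10⁻³ m².
Net radiated power P_net = εσA(T⁴ − T₀⁴) = 0.514×5.670×10⁻⁸×3.84×10⁻³×(11.9⁴ − 104.3⁴).
T⁴ − T₀⁴ = 20053.4 − 1.18342×10⁸ = -1.18322×10⁸ K⁴, so P_net = -0.0132 W — negative, meaning a net gain of 0.0132 W.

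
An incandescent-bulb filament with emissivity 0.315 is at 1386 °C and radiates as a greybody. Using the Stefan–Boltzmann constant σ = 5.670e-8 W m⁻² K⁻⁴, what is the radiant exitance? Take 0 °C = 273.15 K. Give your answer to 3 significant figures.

I ≈ 1.35×10⁵ W/m²

T = 1386 °C + 273.15 = 1659.15 K.
Stefan–Boltzmann: I = εσT⁴ = 0.315 × 5.670×10⁻⁸ × (1659.15)⁴ = 1.35×10⁵ W/m².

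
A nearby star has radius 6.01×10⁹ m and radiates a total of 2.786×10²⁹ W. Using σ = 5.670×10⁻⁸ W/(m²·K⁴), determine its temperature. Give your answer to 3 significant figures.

T ≈ 1.02×10⁴ K

Surface area A = 4πR² = 4π(6.01×10⁹ m)² = 4.53899×10²⁰ m².
P = σAT⁴ ⇒ T = (P/(σA))^(1/4) = (2.786×10²⁹/(5.670×10⁻⁸×4.53899×10²⁰))^(1/4) = 1.02×10⁴ K.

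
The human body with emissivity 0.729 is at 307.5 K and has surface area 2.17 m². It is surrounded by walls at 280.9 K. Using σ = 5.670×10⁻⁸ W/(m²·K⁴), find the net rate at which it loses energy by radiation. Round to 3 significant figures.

Area A = 2.17 m².
Net radiated power P_net = εσA(T⁴ − T₀⁴) = 0.729×5.670×10⁻⁸×2.17×(307.5⁴ − 280.9⁴).
T⁴ − T₀⁴ = 8.94088×10⁹ − 6.22597×10⁹ = 2.71491×10⁹ K⁴, so P_net = 244 W.

Net loss ≈ 244 W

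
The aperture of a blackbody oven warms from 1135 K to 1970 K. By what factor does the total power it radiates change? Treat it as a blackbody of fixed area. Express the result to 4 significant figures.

P ∝ T⁴, so P₂/P₁ = (T₂/T₁)⁴ = (1970/1135)⁴ = (1.73568)⁴ = 9.076.

P₂/P₁ ≈ 9.076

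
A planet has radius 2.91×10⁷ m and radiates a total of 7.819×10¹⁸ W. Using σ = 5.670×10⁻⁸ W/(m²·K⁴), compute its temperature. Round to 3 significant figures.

T ≈ 337 K

Surface area A = 4πR² = 4π(2.91×10⁷ m)² = 1.06413×10¹⁶ m².
P = σAT⁴ ⇒ T = (P/(σA))^(1/4) = (7.819×10¹⁸/(5.670×10⁻⁸×1.06413×10¹⁶))^(1/4) = 337 K.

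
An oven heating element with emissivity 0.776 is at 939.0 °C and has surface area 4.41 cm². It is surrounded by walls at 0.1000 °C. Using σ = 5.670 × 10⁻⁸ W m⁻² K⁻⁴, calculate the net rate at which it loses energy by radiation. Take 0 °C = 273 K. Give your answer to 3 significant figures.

T = 939.0 °C + 273 = 1212.0 K.
Surroundings: T = 0.1000 °C + 273 = 273.1000 K.
Area A = 4.41 cm² = 4.41×10⁻⁴ m².
Net radiated power P_net = εσA(T⁴ − T₀⁴) = 0.776×5.670×10⁻⁸×4.41×10⁻⁴×(1212.0⁴ − 273.1000⁴).
T⁴ − T₀⁴ = 2.15780×10¹² − 5.56271×10⁹ = 2.15224×10¹² K⁴, so P_net = 41.8 W.

Net loss ≈ 41.8 W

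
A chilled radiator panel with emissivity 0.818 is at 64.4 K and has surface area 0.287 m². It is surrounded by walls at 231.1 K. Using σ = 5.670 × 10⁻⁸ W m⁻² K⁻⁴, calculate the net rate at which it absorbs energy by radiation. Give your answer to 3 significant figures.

Area A = 0.287 m².
Net radiated power P_net = εσA(T⁴ − T₀⁴) = 0.818×5.670×10⁻⁸×0.287×(64.4⁴ − 231.1⁴).
T⁴ − T₀⁴ = 1.72006×10⁷ − 2.85233×10⁹ = -2.83513×10⁹ K⁴, so P_net = -37.7 W — negative, meaning a net gain of 37.7 W.

Net gain ≈ 37.7 W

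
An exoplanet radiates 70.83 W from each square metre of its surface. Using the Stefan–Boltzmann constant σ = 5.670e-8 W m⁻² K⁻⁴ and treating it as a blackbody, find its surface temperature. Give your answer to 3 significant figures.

I = σT⁴, so T = (I/σ)^(1/4) = (70.83/(5.670×10⁻⁸))^(1/4) = 188 K.

T ≈ 188 K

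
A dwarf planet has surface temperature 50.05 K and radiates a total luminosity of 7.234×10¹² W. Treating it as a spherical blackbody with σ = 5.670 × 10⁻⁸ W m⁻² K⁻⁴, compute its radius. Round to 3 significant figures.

L = 4πR²σT⁴ ⇒ R = √(L/(4πσT⁴)).
σT⁴ = 0.355795 W/m², so R = √(7.234×10¹²/(4π×0.355795)) = 1.27×10⁶ m.

R ≈ 1.27×10⁶ m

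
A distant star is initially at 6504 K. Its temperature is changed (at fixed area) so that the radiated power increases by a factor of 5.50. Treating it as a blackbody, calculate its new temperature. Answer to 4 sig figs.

P ∝ T⁴, so T₂/T₁ = (P₂/P₁)^(1/4) = (5.50)^(1/4) = 1.53141.
T₂ = 6504 × 1.53141 = 9960 K.

T₂ ≈ 9960 K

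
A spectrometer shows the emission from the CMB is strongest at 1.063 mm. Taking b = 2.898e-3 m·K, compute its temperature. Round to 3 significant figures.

T ≈ 2.73 K

Wien's law gives T = b/λ_max = (2.898×10⁻³ m·K)/(1.063×10⁻³ m) = 2.73 K.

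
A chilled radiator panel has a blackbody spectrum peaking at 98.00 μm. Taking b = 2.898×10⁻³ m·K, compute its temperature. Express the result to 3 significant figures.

Wien's law gives T = b/λ_max = (2.898×10⁻³ m·K)/(9.800×10⁻⁵ m) = 29.6 K.

T ≈ 29.6 K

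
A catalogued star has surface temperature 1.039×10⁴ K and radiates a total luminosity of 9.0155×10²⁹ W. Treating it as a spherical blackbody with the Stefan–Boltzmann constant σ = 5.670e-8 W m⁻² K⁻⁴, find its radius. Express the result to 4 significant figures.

R ≈ 1.042×10¹⁰ m

L = 4πR²σT⁴ ⇒ R = √(L/(4πσT⁴)).
σT⁴ = 6.60762×10⁸ W/m², so R = √(9.0155×10²⁹/(4π×6.60762×10⁸)) = 1.042×10¹⁰ m.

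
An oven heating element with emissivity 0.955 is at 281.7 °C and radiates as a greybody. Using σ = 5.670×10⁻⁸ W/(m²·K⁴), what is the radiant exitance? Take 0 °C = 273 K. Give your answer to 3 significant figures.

I ≈ 5.13×10³ W/m²

T = 281.7 °C + 273 = 554.7 K.
Stefan–Boltzmann: I = εσT⁴ = 0.955 × 5.670×10⁻⁸ × (554.7)⁴ = 5.13×10³ W/m².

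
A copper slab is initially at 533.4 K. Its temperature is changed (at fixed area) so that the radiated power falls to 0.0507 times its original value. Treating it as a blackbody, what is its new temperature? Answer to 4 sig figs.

T₂ ≈ 253.1 K

P ∝ T⁴, so T₂/T₁ = (P₂/P₁)^(1/4) = (0.0507)^(1/4) = 0.474517.
T₂ = 533.4 × 0.474517 = 253.1 K.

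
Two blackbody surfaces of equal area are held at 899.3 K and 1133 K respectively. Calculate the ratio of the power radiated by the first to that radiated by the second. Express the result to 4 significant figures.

P₁/P₂ ≈ 0.3969

With equal areas, P₁/P₂ = (T₁/T₂)⁴ = (899.3/1133)⁴ = 0.3969.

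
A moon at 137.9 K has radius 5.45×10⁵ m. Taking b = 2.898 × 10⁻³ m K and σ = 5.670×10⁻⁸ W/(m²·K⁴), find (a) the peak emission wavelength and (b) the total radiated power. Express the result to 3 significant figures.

(a) λ_max = b/T = 2.898×10⁻³/137.9 = 2.102×10⁻⁵ m = 21.0 μm.
Surface area A = 4πR² = 4π(5.45×10⁵ m)² = 3.73253×10¹² m².
(b) P = σAT⁴ = 5.670×10⁻⁸×3.73253×10¹²×(137.9)⁴ = 7.65×10¹³ W.

λ_max ≈ 21.0 μm; P ≈ 7.65×10¹³ W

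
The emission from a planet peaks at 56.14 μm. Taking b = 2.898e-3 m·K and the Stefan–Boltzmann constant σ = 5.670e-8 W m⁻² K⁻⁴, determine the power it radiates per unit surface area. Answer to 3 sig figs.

Wien's law: T = b/λ_max = 2.898×10⁻³/5.614×10⁻⁵ = 51.6209 K.
Then I = σT⁴ = 5.670×10⁻⁸×(51.6209)⁴ = 0.403 W/m².

I ≈ 0.403 W/m²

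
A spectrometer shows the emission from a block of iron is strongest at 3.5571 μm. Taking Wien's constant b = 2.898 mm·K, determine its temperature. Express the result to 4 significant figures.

T ≈ 814.7 K

Wien's law gives T = b/λ_max = (2.898×10⁻³ m·K)/(3.5571×10⁻⁶ m) = 814.7 K.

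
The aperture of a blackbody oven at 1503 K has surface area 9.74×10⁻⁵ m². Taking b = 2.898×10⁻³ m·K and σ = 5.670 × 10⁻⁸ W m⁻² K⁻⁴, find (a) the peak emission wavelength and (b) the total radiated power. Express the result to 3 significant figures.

λ_max ≈ 1.93×10³ nm; P ≈ 28.2 W

(a) λ_max = b/T = 2.898×10⁻³/1503 = 1.928×10⁻⁶ m = 1.93×10³ nm.
Area A = 9.74×10⁻⁵ m².
(b) P = σAT⁴ = 5.670×10⁻⁸×9.74×10⁻⁵×(1503)⁴ = 28.2 W.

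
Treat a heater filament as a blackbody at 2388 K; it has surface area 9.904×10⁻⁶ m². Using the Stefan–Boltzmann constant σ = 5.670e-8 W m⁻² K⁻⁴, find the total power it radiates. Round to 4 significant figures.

Area A = 9.904×10⁻⁶ m².
P = σAT⁴ = 5.670×10⁻⁸ × 9.904×10⁻⁶ × (2388)⁴ = 18.26 W.

P ≈ 18.26 W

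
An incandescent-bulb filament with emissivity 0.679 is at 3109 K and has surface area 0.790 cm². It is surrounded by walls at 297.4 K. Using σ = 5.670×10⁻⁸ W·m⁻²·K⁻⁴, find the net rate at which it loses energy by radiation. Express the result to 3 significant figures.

Area A = 0.790 cm² = 7.90×10⁻⁵ m².
Net radiated power P_net = εσA(T⁴ − T₀⁴) = 0.679×5.670×10⁻⁸×7.90×10⁻⁵×(3109⁴ − 297.4⁴).
T⁴ − T₀⁴ = 9.34293×10¹³ − 7.82283×10⁹ = 9.34215×10¹³ K⁴, so P_net = 284 W.

Net loss ≈ 284 W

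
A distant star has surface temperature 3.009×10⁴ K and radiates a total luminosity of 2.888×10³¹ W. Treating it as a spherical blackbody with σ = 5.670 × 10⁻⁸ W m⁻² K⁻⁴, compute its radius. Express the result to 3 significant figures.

R ≈ 7.03×10⁹ m

L = 4πR²σT⁴ ⇒ R = √(L/(4πσT⁴)).
σT⁴ = 4.64806×10¹⁰ W/m², so R = √(2.888×10³¹/(4π×4.64806×10¹⁰)) = 7.03×10⁹ m.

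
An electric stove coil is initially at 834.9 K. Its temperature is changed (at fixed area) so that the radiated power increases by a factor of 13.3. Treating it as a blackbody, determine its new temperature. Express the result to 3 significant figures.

T₂ ≈ 1.59×10³ K

P ∝ T⁴, so T₂/T₁ = (P₂/P₁)^(1/4) = (13.3)^(1/4) = 1.90969.
T₂ = 834.9 × 1.90969 = 1.59×10³ K.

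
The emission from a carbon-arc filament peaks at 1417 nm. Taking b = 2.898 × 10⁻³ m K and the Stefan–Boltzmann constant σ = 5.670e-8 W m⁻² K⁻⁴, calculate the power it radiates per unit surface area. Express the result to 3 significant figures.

Wien's law: T = b/λ_max = 2.898×10⁻³/1.417×10⁻⁶ = 2045.17 K.
Then I = σT⁴ = 5.670×10⁻⁸×(2045.17)⁴ = 9.92×10⁵ W/m².

I ≈ 9.92×10⁵ W/m²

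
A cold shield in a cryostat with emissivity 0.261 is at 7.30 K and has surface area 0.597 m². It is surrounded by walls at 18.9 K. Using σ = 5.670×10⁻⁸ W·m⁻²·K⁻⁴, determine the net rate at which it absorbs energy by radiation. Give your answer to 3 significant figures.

Area A = 0.597 m².
Net radiated power P_net = εσA(T⁴ − T₀⁴) = 0.261×5.670×10⁻⁸×0.597×(7.30⁴ − 18.9⁴).
T⁴ − T₀⁴ = 2839.82 − 1.27599×10⁵ = -1.24759×10⁵ K⁴, so P_net = -1.10×10⁻³ W — negative, meaning a net gain of 1.10×10⁻³ W.

Net gain ≈ 1.10×10⁻³ W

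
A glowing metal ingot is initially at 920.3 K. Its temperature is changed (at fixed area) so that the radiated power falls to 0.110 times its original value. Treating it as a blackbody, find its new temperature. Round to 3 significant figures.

P ∝ T⁴, so T₂/T₁ = (P₂/P₁)^(1/4) = (0.110)^(1/4) = 0.575901.
T₂ = 920.3 × 0.575901 = 530 K.

T₂ ≈ 530 K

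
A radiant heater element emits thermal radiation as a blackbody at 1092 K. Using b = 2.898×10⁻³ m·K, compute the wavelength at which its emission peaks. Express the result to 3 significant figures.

λ_max ≈ 2.65×10³ nm

Wien's displacement law: λ_max = b/T = (2.898×10⁻³ m·K)/(1092 K) = 2.654×10⁻⁶ m.
That is 2.65×10³ nm, in the infrared range.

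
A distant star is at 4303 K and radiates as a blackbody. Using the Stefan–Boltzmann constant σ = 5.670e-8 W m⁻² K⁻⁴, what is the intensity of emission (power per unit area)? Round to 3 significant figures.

Stefan–Boltzmann: I = σT⁴ = 5.670×10⁻⁸ × (4303)⁴ = 1.94×10⁷ W/m².

I ≈ 1.94×10⁷ W/m²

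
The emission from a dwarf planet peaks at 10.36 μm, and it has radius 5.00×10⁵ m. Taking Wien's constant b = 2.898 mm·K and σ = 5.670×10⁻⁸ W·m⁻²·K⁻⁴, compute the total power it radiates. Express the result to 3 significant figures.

P ≈ 1.09×10¹⁵ W

Wien's law: T = b/λ_max = 2.898×10⁻³/1.036×10⁻⁵ = 279.730 K.
Surface area A = 4πR² = 4π(5.00×10⁵ m)² = 3.14159×10¹² m².
Then P = σAT⁴ = 5.670×10⁻⁸×3.14159×10¹²×(279.730)⁴ = 1.09×10¹⁵ W.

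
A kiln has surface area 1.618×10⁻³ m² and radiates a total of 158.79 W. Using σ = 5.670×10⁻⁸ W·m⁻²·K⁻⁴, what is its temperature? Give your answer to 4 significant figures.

Area A = 1.618×10⁻³ m².
P = σAT⁴ ⇒ T = (P/(σA))^(1/4) = (158.79/(5.670×10⁻⁸×1.618×10⁻³))^(1/4) = 1147 K.

T ≈ 1147 K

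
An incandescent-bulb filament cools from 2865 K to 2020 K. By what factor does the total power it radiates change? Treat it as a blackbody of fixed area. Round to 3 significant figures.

P ∝ T⁴, so P₂/P₁ = (T₂/T₁)⁴ = (2020/2865)⁴ = (0.705061)⁴ = 0.247.

P₂/P₁ ≈ 0.247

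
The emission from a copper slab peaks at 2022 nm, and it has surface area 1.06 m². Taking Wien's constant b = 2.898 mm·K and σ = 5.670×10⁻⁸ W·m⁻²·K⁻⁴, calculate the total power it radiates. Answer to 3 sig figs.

P ≈ 2.54×10⁵ W

Wien's law: T = b/λ_max = 2.898×10⁻³/2.022×10⁻⁶ = 1433.23 K.
Area A = 1.06 m².
Then P = σAT⁴ = 5.670×10⁻⁸×1.06×(1433.23)⁴ = 2.54×10⁵ W.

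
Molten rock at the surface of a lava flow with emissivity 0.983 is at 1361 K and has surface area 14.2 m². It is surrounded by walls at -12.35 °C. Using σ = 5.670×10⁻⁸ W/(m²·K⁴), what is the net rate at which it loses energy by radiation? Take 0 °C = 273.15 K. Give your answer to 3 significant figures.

Surroundings: T = -12.35 °C + 273.15 = 260.80 K.
Area A = 14.2 m².
Net radiated power P_net = εσA(T⁴ − T₀⁴) = 0.983×5.670×10⁻⁸×14.2×(1361⁴ − 260.80⁴).
T⁴ − T₀⁴ = 3.43109×10¹² − 4.62626×10⁹ = 3.42646×10¹² K⁴, so P_net = 2.71×10⁶ W.

Net loss ≈ 2.71×10⁶ W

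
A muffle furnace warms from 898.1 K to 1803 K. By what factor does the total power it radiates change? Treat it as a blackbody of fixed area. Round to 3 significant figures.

P ∝ T⁴, so P₂/P₁ = (T₂/T₁)⁴ = (1803/898.1)⁴ = (2.00757)⁴ = 16.2.

P₂/P₁ ≈ 16.2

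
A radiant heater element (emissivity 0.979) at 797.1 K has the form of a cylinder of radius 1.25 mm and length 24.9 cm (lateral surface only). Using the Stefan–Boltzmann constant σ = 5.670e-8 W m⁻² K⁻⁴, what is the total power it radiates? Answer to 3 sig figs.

Lateral area A = 2πrL = 2π×1.25×10⁻³×0.249 = 1.95564×10⁻³ m².
P = εσAT⁴ = 0.979 × 5.670×10⁻⁸ × 1.95564×10⁻³ × (797.1)⁴ = 43.8 W.

P ≈ 43.8 W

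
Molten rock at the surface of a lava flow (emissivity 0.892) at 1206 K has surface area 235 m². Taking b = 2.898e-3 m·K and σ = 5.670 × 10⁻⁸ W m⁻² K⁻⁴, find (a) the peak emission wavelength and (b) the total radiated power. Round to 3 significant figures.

(a) λ_max = b/T = 2.898×10⁻³/1206 = 2.403×10⁻⁶ m = 2.40 μm.
Area A = 235 m².
(b) P = εσAT⁴ = 0.892×5.670×10⁻⁸×235×(1206)⁴ = 2.51×10⁷ W.

λ_max ≈ 2.40 μm; P ≈ 2.51×10⁷ W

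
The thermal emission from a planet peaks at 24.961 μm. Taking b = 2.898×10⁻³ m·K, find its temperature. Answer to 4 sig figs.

Wien's law gives T = b/λ_max = (2.898×10⁻³ m·K)/(2.4961×10⁻⁵ m) = 116.1 K.

T ≈ 116.1 K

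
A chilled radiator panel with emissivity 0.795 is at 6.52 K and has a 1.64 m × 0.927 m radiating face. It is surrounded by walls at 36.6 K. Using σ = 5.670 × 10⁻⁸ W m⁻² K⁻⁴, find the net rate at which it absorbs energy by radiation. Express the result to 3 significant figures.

Area A = 1.64 × 0.927 = 1.52028 m².
Net radiated power P_net = εσA(T⁴ − T₀⁴) = 0.795×5.670×10⁻⁸×1.52028×(6.52⁴ − 36.6⁴).
T⁴ − T₀⁴ = 1807.13 − 1.79442×10⁶ = -1.79261×10⁶ K⁴, so P_net = -0.123 W — negative, meaning a net gain of 0.123 W.

Net gain ≈ 0.123 W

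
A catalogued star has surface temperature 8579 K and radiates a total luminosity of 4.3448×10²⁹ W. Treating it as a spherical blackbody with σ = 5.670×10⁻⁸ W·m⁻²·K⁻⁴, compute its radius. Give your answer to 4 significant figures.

R ≈ 1.061×10¹⁰ m

L = 4πR²σT⁴ ⇒ R = √(L/(4πσT⁴)).
σT⁴ = 3.07135×10⁸ W/m², so R = √(4.3448×10²⁹/(4π×3.07135×10⁸)) = 1.061×10¹⁰ m.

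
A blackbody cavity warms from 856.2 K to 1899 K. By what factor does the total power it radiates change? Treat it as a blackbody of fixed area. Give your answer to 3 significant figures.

P₂/P₁ ≈ 24.2

P ∝ T⁴, so P₂/P₁ = (T₂/T₁)⁴ = (1899/856.2)⁴ = (2.21794)⁴ = 24.2.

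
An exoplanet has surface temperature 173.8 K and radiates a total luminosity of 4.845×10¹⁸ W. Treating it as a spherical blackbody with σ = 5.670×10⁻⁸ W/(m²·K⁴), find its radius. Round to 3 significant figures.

L = 4πR²σT⁴ ⇒ R = √(L/(4πσT⁴)).
σT⁴ = 51.7347 W/m², so R = √(4.845×10¹⁸/(4π×51.7347)) = 8.63×10⁷ m.

R ≈ 8.63×10⁷ m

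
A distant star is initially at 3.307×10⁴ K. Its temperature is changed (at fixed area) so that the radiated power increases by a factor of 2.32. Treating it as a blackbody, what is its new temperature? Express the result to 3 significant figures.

P ∝ T⁴, so T₂/T₁ = (P₂/P₁)^(1/4) = (2.32)^(1/4) = 1.23416.
T₂ = 3.307×10⁴ × 1.23416 = 4.08×10⁴ K.

T₂ ≈ 4.08×10⁴ K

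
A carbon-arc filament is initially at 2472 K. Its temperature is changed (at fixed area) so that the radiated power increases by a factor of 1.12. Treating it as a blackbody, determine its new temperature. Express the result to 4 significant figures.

P ∝ T⁴, so T₂/T₁ = (P₂/P₁)^(1/4) = (1.12)^(1/4) = 1.02874.
T₂ = 2472 × 1.02874 = 2543 K.

T₂ ≈ 2543 K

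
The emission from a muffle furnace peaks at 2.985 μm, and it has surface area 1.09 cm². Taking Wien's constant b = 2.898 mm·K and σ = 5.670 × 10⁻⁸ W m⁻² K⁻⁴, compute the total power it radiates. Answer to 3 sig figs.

Wien's law: T = b/λ_max = 2.898×10⁻³/2.985×10⁻⁶ = 970.854 K.
Area A = 1.09 cm² = 1.09×10⁻⁴ m².
Then P = σAT⁴ = 5.670×10⁻⁸×1.09×10⁻⁴×(970.854)⁴ = 5.49 W.

P ≈ 5.49 W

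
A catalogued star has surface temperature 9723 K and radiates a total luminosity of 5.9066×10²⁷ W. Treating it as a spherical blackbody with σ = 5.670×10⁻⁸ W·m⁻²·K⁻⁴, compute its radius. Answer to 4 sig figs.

R ≈ 9.631×10⁸ m

L = 4πR²σT⁴ ⇒ R = √(L/(4πσT⁴)).
σT⁴ = 5.06739×10⁸ W/m², so R = √(5.9066×10²⁷/(4π×5.06739×10⁸)) = 9.631×10⁸ m.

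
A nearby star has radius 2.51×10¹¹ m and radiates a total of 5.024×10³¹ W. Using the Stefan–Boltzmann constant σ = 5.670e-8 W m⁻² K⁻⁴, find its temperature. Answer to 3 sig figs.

T ≈ 5.78×10³ K

Surface area A = 4πR² = 4π(2.51×10¹¹ m)² = 7.91694×10²³ m².
P = σAT⁴ ⇒ T = (P/(σA))^(1/4) = (5.024×10³¹/(5.670×10⁻⁸×7.91694×10²³))^(1/4) = 5.78×10³ K.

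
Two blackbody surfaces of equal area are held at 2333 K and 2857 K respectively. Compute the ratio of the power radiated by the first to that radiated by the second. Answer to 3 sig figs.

With equal areas, P₁/P₂ = (T₁/T₂)⁴ = (2333/2857)⁴ = 0.445.

P₁/P₂ ≈ 0.445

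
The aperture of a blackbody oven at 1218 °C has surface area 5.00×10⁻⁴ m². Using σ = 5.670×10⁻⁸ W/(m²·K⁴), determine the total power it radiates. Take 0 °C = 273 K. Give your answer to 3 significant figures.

P ≈ 140 W

T = 1218 °C + 273 = 1491 K.
Area A = 5.00×10⁻⁴ m².
P = σAT⁴ = 5.670×10⁻⁸ × 5.00×10⁻⁴ × (1491)⁴ = 140 W.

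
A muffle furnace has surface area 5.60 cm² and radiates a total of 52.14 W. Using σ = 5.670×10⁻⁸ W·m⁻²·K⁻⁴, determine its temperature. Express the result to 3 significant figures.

T ≈ 1.13×10³ K

Area A = 5.60 cm² = 5.60×10⁻⁴ m².
P = σAT⁴ ⇒ T = (P/(σA))^(1/4) = (52.14/(5.670×10⁻⁸×5.60×10⁻⁴))^(1/4) = 1.13×10³ K.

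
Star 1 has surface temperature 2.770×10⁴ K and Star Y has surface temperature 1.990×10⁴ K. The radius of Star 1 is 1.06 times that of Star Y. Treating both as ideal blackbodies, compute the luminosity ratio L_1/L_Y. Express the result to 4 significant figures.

L_1/L_Y ≈ 4.218

L ∝ R²T⁴, so L_1/L_Y = (R_1/R_Y)²(T_1/T_Y)⁴ = (1.06)² × (2.770×10⁴/1.990×10⁴)⁴ = 1.1236 × 3.75411 = 4.218.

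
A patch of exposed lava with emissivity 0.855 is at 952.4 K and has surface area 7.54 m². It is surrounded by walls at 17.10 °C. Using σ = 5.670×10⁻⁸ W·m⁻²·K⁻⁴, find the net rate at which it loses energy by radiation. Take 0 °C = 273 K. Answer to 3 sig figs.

Net loss ≈ 2.98×10⁵ W

Surroundings: T = 17.10 °C + 273 = 290.10 K.
Area A = 7.54 m².
Net radiated power P_net = εσA(T⁴ − T₀⁴) = 0.855×5.670×10⁻⁸×7.54×(952.4⁴ − 290.10⁴).
T⁴ − T₀⁴ = 8.22768×10¹¹ − 7.08257×10⁹ = 8.15685×10¹¹ K⁴, so P_net = 2.98×10⁵ W.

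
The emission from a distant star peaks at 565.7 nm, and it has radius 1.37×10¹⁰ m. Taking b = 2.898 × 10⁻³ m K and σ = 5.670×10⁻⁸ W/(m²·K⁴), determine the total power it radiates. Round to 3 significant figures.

Wien's law: T = b/λ_max = 2.898×10⁻³/5.657×10⁻⁷ = 5122.86 K.
Surface area A = 4πR² = 4π(1.37×10¹⁰ m)² = 2.35858×10²¹ m².
Then P = σAT⁴ = 5.670×10⁻⁸×2.35858×10²¹×(5122.86)⁴ = 9.21×10²⁸ W.

P ≈ 9.21×10²⁸ W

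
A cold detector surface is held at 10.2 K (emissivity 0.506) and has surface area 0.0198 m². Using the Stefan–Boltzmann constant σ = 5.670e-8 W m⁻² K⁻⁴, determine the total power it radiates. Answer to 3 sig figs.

Area A = 0.0198 m².
P = εσAT⁴ = 0.506 × 5.670×10⁻⁸ × 0.0198 × (10.2)⁴ = 6.15×10⁻⁶ W.

P ≈ 6.15×10⁻⁶ W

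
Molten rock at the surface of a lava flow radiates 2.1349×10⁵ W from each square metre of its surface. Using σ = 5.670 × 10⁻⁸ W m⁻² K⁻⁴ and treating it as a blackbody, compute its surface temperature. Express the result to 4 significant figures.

T ≈ 1393 K

I = σT⁴, so T = (I/σ)^(1/4) = (2.1349×10⁵/(5.670×10⁻⁸))^(1/4) = 1393 K.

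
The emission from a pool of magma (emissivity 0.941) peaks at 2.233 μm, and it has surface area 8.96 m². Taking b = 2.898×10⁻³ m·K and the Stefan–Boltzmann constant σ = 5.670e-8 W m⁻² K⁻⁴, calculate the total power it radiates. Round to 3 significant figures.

P ≈ 1.36×10⁶ W

Wien's law: T = b/λ_max = 2.898×10⁻³/2.233×10⁻⁶ = 1297.81 K.
Area A = 8.96 m².
Then P = εσAT⁴ = 0.941×5.670×10⁻⁸×8.96×(1297.81)⁴ = 1.36×10⁶ W.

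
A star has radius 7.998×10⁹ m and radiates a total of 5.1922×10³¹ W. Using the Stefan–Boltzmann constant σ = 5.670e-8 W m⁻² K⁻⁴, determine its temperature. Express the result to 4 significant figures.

T ≈ 3.267×10⁴ K

Surface area A = 4πR² = 4π(7.998×10⁹ m)² = 8.03846×10²⁰ m².
P = σAT⁴ ⇒ T = (P/(σA))^(1/4) = (5.1922×10³¹/(5.670×10⁻⁸×8.03846×10²⁰))^(1/4) = 3.267×10⁴ K.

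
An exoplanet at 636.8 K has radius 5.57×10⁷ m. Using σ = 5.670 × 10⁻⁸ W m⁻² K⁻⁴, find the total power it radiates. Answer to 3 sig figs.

Surface area A = 4πR² = 4π(5.57×10⁷ m)² = 3.89870×10¹⁶ m².
P = σAT⁴ = 5.670×10⁻⁸ × 3.89870×10¹⁶ × (636.8)⁴ = 3.64×10²⁰ W.

P ≈ 3.64×10²⁰ W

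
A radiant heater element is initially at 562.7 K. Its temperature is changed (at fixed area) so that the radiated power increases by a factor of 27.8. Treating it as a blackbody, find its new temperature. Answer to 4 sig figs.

T₂ ≈ 1292 K

P ∝ T⁴, so T₂/T₁ = (P₂/P₁)^(1/4) = (27.8)^(1/4) = 2.29621.
T₂ = 562.7 × 2.29621 = 1292 K.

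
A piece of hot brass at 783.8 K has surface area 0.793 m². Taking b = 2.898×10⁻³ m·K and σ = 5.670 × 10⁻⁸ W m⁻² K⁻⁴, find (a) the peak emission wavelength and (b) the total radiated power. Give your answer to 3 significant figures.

(a) λ_max = b/T = 2.898×10⁻³/783.8 = 3.697×10⁻⁶ m = 3.70 μm.
Area A = 0.793 m².
(b) P = σAT⁴ = 5.670×10⁻⁸×0.793×(783.8)⁴ = 1.70×10⁴ W.

λ_max ≈ 3.70 μm; P ≈ 1.70×10⁴ W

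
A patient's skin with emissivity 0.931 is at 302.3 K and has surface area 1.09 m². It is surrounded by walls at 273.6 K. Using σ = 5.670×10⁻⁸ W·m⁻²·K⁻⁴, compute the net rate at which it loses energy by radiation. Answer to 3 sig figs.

Net loss ≈ 158 W

Area A = 1.09 m².
Net radiated power P_net = εσA(T⁴ − T₀⁴) = 0.931×5.670×10⁻⁸×1.09×(302.3⁴ − 273.6⁴).
T⁴ − T₀⁴ = 8.35127×10⁹ − 5.60356×10⁹ = 2.74771×10⁹ K⁴, so P_net = 158 W.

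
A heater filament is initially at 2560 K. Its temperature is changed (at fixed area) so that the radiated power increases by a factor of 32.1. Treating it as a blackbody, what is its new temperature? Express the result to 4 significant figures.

T₂ ≈ 6093 K

P ∝ T⁴, so T₂/T₁ = (P₂/P₁)^(1/4) = (32.1)^(1/4) = 2.38027.
T₂ = 2560 × 2.38027 = 6093 K.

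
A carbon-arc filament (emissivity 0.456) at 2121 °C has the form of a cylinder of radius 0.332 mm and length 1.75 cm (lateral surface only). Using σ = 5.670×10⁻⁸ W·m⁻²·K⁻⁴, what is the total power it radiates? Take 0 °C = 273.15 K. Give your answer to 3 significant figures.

P ≈ 31.0 W

T = 2121 °C + 273.15 = 2394.15 K.
Lateral area A = 2πrL = 2π×3.32×10⁻⁴×0.0175 = 3.65053×10⁻⁵ m².
P = εσAT⁴ = 0.456 × 5.670×10⁻⁸ × 3.65053×10⁻⁵ × (2394.15)⁴ = 31.0 W.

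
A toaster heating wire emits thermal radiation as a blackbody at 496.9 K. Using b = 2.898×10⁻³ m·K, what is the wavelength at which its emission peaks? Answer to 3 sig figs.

λ_max ≈ 5.83 μm

Wien's displacement law: λ_max = b/T = (2.898×10⁻³ m·K)/(496.9 K) = 5.832×10⁻⁶ m.
That is 5.83 μm, in the infrared range.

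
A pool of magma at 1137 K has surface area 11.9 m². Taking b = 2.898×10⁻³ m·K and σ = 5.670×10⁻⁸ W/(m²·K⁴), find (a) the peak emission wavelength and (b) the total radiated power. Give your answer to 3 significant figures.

λ_max ≈ 2.55 μm; P ≈ 1.13×10⁶ W

(a) λ_max = b/T = 2.898×10⁻³/1137 = 2.549×10⁻⁶ m = 2.55 μm.
Area A = 11.9 m².
(b) P = σAT⁴ = 5.670×10⁻⁸×11.9×(1137)⁴ = 1.13×10⁶ W.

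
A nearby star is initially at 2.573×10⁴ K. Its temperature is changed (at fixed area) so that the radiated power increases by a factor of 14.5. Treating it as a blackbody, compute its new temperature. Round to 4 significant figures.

P ∝ T⁴, so T₂/T₁ = (P₂/P₁)^(1/4) = (14.5)^(1/4) = 1.95138.
T₂ = 2.573×10⁴ × 1.95138 = 5.021×10⁴ K.

T₂ ≈ 5.021×10⁴ K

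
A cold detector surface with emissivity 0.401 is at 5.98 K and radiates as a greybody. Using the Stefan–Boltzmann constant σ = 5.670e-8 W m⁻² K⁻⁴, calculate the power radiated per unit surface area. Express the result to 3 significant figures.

I ≈ 2.91×10⁻⁵ W/m²

Stefan–Boltzmann: I = εσT⁴ = 0.401 × 5.670×10⁻⁸ × (5.98)⁴ = 2.91×10⁻⁵ W/m².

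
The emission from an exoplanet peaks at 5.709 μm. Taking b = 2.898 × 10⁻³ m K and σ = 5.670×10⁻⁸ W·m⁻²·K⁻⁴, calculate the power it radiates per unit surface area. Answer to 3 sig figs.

I ≈ 3.76×10³ W/m²

Wien's law: T = b/λ_max = 2.898×10⁻³/5.709×10⁻⁶ = 507.620 K.
Then I = σT⁴ = 5.670×10⁻⁸×(507.620)⁴ = 3.76×10³ W/m².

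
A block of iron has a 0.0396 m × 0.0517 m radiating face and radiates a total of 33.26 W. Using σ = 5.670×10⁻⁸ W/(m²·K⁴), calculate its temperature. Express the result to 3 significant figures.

T ≈ 732 K

Area A = 0.0396 × 0.0517 = 2.04732×10⁻³ m².
P = σAT⁴ ⇒ T = (P/(σA))^(1/4) = (33.26/(5.670×10⁻⁸×2.04732×10⁻³))^(1/4) = 732 K.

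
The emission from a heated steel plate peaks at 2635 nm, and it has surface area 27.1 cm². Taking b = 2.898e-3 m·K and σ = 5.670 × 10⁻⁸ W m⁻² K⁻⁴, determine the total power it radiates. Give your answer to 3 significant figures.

Wien's law: T = b/λ_max = 2.898×10⁻³/2.635×10⁻⁶ = 1099.81 K.
Area A = 27.1 cm² = 2.71×10⁻³ m².
Then P = σAT⁴ = 5.670×10⁻⁸×2.71×10⁻³×(1099.81)⁴ = 225 W.

P ≈ 225 W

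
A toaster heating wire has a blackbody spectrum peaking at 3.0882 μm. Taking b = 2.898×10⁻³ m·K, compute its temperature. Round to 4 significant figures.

Wien's law gives T = b/λ_max = (2.898×10⁻³ m·K)/(3.0882×10⁻⁶ m) = 938.4 K.

T ≈ 938.4 K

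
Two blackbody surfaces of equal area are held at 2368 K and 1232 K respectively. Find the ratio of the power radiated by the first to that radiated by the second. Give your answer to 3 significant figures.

P₁/P₂ ≈ 13.6

With equal areas, P₁/P₂ = (T₁/T₂)⁴ = (2368/1232)⁴ = 13.6.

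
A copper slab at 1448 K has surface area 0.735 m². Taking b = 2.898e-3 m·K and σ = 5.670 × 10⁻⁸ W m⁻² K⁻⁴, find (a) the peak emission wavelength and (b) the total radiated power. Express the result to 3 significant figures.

(a) λ_max = b/T = 2.898×10⁻³/1448 = 2.001×10⁻⁶ m = 2.00×10³ nm.
Area A = 0.735 m².
(b) P = σAT⁴ = 5.670×10⁻⁸×0.735×(1448)⁴ = 1.83×10⁵ W.

λ_max ≈ 2.00×10³ nm; P ≈ 1.83×10⁵ W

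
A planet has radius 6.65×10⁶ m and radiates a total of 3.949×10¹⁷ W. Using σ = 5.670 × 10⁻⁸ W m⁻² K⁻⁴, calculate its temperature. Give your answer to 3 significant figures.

Surface area A = 4πR² = 4π(6.65×10⁶ m)² = 5.55716×10¹⁴ m².
P = σAT⁴ ⇒ T = (P/(σA))^(1/4) = (3.949×10¹⁷/(5.670×10⁻⁸×5.55716×10¹⁴))^(1/4) = 335 K.

T ≈ 335 K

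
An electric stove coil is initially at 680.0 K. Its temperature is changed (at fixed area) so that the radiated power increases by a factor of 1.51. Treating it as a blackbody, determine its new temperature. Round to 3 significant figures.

P ∝ T⁴, so T₂/T₁ = (P₂/P₁)^(1/4) = (1.51)^(1/4) = 1.10852.
T₂ = 680.0 × 1.10852 = 754 K.

T₂ ≈ 754 K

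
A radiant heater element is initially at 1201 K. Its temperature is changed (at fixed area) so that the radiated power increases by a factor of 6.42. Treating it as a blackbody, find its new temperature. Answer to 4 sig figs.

P ∝ T⁴, so T₂/T₁ = (P₂/P₁)^(1/4) = (6.42)^(1/4) = 1.59178.
T₂ = 1201 × 1.59178 = 1912 K.

T₂ ≈ 1912 K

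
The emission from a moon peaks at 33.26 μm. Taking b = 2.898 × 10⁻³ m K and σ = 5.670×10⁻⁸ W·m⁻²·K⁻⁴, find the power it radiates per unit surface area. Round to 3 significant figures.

Wien's law: T = b/λ_max = 2.898×10⁻³/3.326×10⁻⁵ = 87.1317 K.
Then I = σT⁴ = 5.670×10⁻⁸×(87.1317)⁴ = 3.27 W/m².

I ≈ 3.27 W/m²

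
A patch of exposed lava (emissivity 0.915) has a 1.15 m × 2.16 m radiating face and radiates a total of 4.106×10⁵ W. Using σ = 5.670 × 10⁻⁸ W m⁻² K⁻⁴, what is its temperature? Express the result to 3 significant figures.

Area A = 1.15 × 2.16 = 2.484 m².
P = εσAT⁴ ⇒ T = (P/(εσA))^(1/4) = (4.106×10⁵/(0.915×5.670×10⁻⁸×2.484))^(1/4) = 1.34×10³ K.

T ≈ 1.34×10³ K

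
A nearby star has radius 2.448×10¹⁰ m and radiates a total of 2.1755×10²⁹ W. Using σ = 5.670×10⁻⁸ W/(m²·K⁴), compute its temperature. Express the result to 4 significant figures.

T ≈ 4751 K

Surface area A = 4πR² = 4π(2.448×10¹⁰ m)² = 7.53065×10²¹ m².
P = σAT⁴ ⇒ T = (P/(σA))^(1/4) = (2.1755×10²⁹/(5.670×10⁻⁸×7.53065×10²¹))^(1/4) = 4751 K.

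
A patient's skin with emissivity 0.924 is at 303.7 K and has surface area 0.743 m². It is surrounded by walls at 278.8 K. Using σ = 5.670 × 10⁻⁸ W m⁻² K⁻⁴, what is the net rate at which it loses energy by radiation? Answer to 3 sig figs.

Area A = 0.743 m².
Net radiated power P_net = εσA(T⁴ − T₀⁴) = 0.924×5.670×10⁻⁸×0.743×(303.7⁴ − 278.8⁴).
T⁴ − T₀⁴ = 8.50705×10⁹ − 6.04187×10⁹ = 2.46518×10⁹ K⁴, so P_net = 96.0 W.

Net loss ≈ 96.0 W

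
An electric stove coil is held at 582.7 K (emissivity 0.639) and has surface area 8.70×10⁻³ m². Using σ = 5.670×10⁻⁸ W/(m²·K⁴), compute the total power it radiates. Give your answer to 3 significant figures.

Area A = 8.70×10⁻³ m².
P = εσAT⁴ = 0.639 × 5.670×10⁻⁸ × 8.70×10⁻³ × (582.7)⁴ = 36.3 W.

P ≈ 36.3 W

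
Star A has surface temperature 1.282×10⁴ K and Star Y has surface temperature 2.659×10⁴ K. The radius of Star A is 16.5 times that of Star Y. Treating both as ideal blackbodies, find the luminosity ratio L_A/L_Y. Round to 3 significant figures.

L_A/L_Y ≈ 14.7

L ∝ R²T⁴, so L_A/L_Y = (R_A/R_Y)²(T_A/T_Y)⁴ = (16.5)² × (1.282×10⁴/2.659×10⁴)⁴ = 272.25 × 0.0540354 = 14.7.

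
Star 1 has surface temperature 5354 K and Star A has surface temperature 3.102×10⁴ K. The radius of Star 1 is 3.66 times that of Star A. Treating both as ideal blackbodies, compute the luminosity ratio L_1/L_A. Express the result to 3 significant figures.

L_1/L_A ≈ 0.0119

L ∝ R²T⁴, so L_1/L_A = (R_1/R_A)²(T_1/T_A)⁴ = (3.66)² × (5354/3.102×10⁴)⁴ = 13.3956 × 8.87455×10⁻⁴ = 0.0119.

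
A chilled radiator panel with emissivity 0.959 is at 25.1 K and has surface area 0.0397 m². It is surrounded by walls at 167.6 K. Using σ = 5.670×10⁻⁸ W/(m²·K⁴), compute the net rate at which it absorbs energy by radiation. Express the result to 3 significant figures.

Area A = 0.0397 m².
Net radiated power P_net = εσA(T⁴ − T₀⁴) = 0.959×5.670×10⁻⁸×0.0397×(25.1⁴ − 167.6⁴).
T⁴ − T₀⁴ = 3.96913×10⁵ − 7.89035×10⁸ = -7.88638×10⁸ K⁴, so P_net = -1.70 W — negative, meaning a net gain of 1.70 W.

Net gain ≈ 1.70 W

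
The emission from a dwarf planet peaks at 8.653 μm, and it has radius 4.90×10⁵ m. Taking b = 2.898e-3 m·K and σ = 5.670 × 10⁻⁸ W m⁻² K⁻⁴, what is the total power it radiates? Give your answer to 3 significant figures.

P ≈ 2.15×10¹⁵ W

Wien's law: T = b/λ_max = 2.898×10⁻³/8.653×10⁻⁶ = 334.913 K.
Surface area A = 4πR² = 4π(4.90×10⁵ m)² = 3.01719×10¹² m².
Then P = σAT⁴ = 5.670×10⁻⁸×3.01719×10¹²×(334.913)⁴ = 2.15×10¹⁵ W.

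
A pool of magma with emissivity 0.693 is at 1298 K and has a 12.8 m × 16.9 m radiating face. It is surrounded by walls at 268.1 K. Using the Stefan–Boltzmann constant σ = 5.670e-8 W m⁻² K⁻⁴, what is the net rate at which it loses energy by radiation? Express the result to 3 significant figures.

Area A = 12.8 × 16.9 = 216.32 m².
Net radiated power P_net = εσA(T⁴ − T₀⁴) = 0.693×5.670×10⁻⁸×216.32×(1298⁴ − 268.1⁴).
T⁴ − T₀⁴ = 2.83856×10¹² − 5.16639×10⁹ = 2.83339×10¹² K⁴, so P_net = 2.41×10⁷ W.

Net loss ≈ 2.41×10⁷ W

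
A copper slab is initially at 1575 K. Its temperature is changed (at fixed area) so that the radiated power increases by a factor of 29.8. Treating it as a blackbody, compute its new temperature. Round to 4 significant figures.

T₂ ≈ 3680 K

P ∝ T⁴, so T₂/T₁ = (P₂/P₁)^(1/4) = (29.8)^(1/4) = 2.33644.
T₂ = 1575 × 2.33644 = 3680 K.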